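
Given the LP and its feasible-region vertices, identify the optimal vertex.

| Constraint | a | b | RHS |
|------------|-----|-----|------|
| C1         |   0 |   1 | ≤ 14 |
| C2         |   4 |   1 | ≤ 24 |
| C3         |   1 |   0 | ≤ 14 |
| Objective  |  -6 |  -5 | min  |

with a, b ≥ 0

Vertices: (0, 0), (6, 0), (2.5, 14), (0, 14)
Evaluating z = -6a - 5b at each vertex:
  (0, 0): z = 0
  (6, 0): z = -36
  (2.5, 14): z = -85
  (0, 14): z = -70

The smallest value is z = -85, attained at (2.5, 14).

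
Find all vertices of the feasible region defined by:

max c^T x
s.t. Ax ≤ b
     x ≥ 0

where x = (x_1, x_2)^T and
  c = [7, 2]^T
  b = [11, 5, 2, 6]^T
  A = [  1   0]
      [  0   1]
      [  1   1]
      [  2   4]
Each vertex is the intersection of two constraint boundaries that also satisfies all remaining constraints:
  x_1 = 0 and x_2 = 0 → (0, 0)
  x_1 + x_2 = 2 and x_2 = 0 → (2, 0)
  x_1 + x_2 = 2 and 2x_1 + 4x_2 = 6 → (1, 1)
  2x_1 + 4x_2 = 6 and x_1 = 0 → (0, 1.5)

Vertices: (0, 0), (2, 0), (1, 1), (0, 1.5)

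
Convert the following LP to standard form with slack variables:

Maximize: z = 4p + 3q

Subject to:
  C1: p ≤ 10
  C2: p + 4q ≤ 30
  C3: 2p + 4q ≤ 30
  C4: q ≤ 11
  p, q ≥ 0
max z = 4p + 3q

s.t.
  p + s1 = 10
  p + 4q + s2 = 30
  2p + 4q + s3 = 30
  q + s4 = 11
  p, q, s1, s2, s3, s4 ≥ 0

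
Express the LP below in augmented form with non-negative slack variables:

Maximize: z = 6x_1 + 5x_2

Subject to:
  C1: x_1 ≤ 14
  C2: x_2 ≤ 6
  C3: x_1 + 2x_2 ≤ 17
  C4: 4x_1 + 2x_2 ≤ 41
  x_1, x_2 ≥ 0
max z = 6x_1 + 5x_2

s.t.
  x_1 + s1 = 14
  x_2 + s2 = 6
  x_1 + 2x_2 + s3 = 17
  4x_1 + 2x_2 + s4 = 41
  x_1, x_2, s1, s2, s3, s4 ≥ 0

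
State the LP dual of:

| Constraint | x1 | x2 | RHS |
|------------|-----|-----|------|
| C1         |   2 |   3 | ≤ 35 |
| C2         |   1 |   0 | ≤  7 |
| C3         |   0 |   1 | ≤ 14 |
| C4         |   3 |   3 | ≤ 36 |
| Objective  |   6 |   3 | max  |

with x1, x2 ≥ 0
Minimize: z = 35y1 + 7y2 + 14y3 + 36y4

Subject to:
  C1: -2y1 - y2 - 3y4 ≤ -6
  C2: -3y1 - y3 - 3y4 ≤ -3
  y1, y2, y3, y4 ≥ 0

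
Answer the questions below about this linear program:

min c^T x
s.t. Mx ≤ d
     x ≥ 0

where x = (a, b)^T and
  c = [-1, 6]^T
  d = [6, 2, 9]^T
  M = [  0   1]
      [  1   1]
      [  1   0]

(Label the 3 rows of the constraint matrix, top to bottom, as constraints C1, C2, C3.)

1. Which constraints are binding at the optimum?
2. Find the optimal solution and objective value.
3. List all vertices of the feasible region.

1. C2, b ≥ 0
2. a = 2, b = 0, z = -2
3. (0, 0), (2, 0), (0, 2)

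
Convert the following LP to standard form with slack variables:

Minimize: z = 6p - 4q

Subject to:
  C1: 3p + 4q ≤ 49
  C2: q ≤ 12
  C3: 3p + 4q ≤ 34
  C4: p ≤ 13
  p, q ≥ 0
min z = 6p - 4q

s.t.
  3p + 4q + s1 = 49
  q + s2 = 12
  3p + 4q + s3 = 34
  p + s4 = 13
  p, q, s1, s2, s3, s4 ≥ 0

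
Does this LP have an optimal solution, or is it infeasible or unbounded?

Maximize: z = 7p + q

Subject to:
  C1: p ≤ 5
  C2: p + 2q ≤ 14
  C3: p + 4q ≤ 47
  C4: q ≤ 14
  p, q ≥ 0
The point (5, 4.5) satisfies every constraint, so the LP is feasible; the constraints give p ≤ 5 and q ≤ 14, which with p, q ≥ 0 keep the feasible region inside a bounded box. A feasible, bounded LP attains a finite optimum at a vertex.

Feasible with finite optimum z* = 39.5 at (5, 4.5).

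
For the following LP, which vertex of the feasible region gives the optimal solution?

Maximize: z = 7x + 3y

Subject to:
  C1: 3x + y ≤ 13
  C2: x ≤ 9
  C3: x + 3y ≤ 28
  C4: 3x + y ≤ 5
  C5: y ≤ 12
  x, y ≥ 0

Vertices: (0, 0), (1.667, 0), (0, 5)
Evaluating z = 7x + 3y at each vertex:
  (0, 0): z = 0
  (1.667, 0): z = 11.67
  (0, 5): z = 15

The largest value is z = 15, attained at (0, 5).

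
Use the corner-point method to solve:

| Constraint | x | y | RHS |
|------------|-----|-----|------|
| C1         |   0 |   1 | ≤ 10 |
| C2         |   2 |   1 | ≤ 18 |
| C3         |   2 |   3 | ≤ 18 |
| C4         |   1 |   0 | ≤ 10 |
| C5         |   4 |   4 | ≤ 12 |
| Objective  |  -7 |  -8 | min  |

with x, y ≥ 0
Each vertex is the intersection of two constraint boundaries that also satisfies all remaining constraints:
  x = 0 and y = 0 → (0, 0)
  4x + 4y = 12 and y = 0 → (3, 0)
  4x + 4y = 12 and x = 0 → (0, 3)

Evaluating z = -7x - 8y at each vertex:
  (0, 0): z = 0
  (3, 0): z = -21
  (0, 3): z = -24

The minimum is at (0, 3) with z = -24.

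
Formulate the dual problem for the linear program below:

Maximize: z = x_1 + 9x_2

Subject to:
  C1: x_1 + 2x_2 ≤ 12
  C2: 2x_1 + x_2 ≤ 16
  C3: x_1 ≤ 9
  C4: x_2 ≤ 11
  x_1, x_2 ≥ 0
Minimize: z = 12y1 + 16y2 + 9y3 + 11y4

Subject to:
  C1: -y1 - 2y2 - y3 ≤ -1
  C2: -2y1 - y2 - y4 ≤ -9
  y1, y2, y3, y4 ≥ 0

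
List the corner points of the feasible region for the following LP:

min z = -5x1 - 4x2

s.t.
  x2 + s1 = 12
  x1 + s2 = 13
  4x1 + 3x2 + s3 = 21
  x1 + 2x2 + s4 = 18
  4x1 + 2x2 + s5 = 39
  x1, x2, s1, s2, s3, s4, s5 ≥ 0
Each vertex is the intersection of two constraint boundaries that also satisfies all remaining constraints:
  x1 = 0 and x2 = 0 → (0, 0)
  4x1 + 3x2 = 21 and x2 = 0 → (5.25, 0)
  4x1 + 3x2 = 21 and x1 = 0 → (0, 7)

Vertices: (0, 0), (5.25, 0), (0, 7)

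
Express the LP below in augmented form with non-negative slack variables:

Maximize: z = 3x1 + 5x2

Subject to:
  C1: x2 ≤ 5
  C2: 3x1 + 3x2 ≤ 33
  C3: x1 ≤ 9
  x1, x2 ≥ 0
max z = 3x1 + 5x2

s.t.
  x2 + s1 = 5
  3x1 + 3x2 + s2 = 33
  x1 + s3 = 9
  x1, x2, s1, s2, s3 ≥ 0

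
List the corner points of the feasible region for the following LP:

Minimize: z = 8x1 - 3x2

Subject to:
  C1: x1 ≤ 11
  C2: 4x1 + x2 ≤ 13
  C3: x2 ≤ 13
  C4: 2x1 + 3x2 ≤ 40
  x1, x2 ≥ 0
Each vertex is the intersection of two constraint boundaries that also satisfies all remaining constraints:
  x1 = 0 and x2 = 0 → (0, 0)
  4x1 + x2 = 13 and x2 = 0 → (3.25, 0)
  4x1 + x2 = 13 and x2 = 13 → (0, 13)

Vertices: (0, 0), (3.25, 0), (0, 13)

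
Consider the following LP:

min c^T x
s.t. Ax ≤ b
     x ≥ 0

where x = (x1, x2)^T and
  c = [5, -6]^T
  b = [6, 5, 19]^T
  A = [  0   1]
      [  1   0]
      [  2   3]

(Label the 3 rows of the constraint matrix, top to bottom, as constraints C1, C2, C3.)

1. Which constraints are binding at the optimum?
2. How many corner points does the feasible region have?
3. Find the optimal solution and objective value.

1. C1, x1 ≥ 0
2. 5
3. x1 = 0, x2 = 6, z = -36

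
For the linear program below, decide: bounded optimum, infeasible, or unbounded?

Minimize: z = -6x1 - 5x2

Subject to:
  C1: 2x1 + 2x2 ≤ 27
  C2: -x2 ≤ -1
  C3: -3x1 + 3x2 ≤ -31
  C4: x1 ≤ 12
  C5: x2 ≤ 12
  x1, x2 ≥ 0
The point (12, 1.5) satisfies every constraint, so the LP is feasible; the constraints give x1 ≤ 12 and x2 ≤ 12, which with x1, x2 ≥ 0 keep the feasible region inside a bounded box. A feasible, bounded LP attains a finite optimum at a vertex.

The LP has an optimal solution: (12, 1.5) with z = -79.5.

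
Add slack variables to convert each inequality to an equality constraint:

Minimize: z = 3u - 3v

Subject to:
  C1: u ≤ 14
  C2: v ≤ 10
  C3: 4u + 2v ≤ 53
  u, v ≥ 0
min z = 3u - 3v

s.t.
  u + s1 = 14
  v + s2 = 10
  4u + 2v + s3 = 53
  u, v, s1, s2, s3 ≥ 0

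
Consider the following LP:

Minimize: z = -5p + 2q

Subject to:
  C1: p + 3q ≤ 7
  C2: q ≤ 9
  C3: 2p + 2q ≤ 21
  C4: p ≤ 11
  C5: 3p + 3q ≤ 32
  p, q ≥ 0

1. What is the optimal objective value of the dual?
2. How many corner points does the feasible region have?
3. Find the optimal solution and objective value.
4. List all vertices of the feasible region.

1. -35 (by strong duality, equal to the primal optimum)
2. 3
3. p = 7, q = 0, z = -35
4. (0, 0), (7, 0), (0, 2.333)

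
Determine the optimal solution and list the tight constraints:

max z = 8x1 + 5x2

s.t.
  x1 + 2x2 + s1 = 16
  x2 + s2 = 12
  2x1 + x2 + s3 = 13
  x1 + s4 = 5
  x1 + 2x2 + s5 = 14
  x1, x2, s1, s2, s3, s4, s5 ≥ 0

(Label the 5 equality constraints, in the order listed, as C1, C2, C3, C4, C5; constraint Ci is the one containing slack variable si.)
Optimal: x1 = 4, x2 = 5
Slack at optimum:
  C1: slack = 2
  C2: slack = 7
  C3: slack = 0 (binding)
  C4: slack = 1
  C5: slack = 0 (binding)
  x1 ≥ 0: x1 = 4
  x2 ≥ 0: x2 = 5
Binding constraints: C3, C5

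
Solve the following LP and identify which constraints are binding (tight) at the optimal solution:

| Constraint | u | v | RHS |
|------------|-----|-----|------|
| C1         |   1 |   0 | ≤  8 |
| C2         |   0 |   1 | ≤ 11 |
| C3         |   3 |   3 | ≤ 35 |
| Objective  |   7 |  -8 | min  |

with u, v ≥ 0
Optimal: u = 0, v = 11
Slack at optimum:
  C1: slack = 8
  C2: slack = 0 (binding)
  C3: slack = 2
  u ≥ 0: u = 0 (binding)
  v ≥ 0: v = 11
Binding constraints: C2, u ≥ 0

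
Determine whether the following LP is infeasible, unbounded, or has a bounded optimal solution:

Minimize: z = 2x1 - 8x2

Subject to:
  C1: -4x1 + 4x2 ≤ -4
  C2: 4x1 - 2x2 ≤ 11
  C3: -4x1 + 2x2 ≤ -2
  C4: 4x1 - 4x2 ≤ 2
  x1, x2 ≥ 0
C4 requires 4x1 - 4x2 ≤ 2, while C1 (-4x1 + 4x2 ≤ -4) is equivalent to 4x1 - 4x2 ≥ 4. Together they would need 4 ≤ 4x1 - 4x2 ≤ 2, which is impossible since 4 > 2. No point satisfies all constraints.

The feasible region is empty; the LP is infeasible.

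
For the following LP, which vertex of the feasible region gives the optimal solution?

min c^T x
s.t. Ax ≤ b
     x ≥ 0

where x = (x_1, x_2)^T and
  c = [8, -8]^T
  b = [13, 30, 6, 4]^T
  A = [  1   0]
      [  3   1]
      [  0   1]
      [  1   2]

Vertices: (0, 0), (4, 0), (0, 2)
Evaluating z = 8x_1 - 8x_2 at each vertex:
  (0, 0): z = 0
  (4, 0): z = 32
  (0, 2): z = -16

The smallest value is z = -16, attained at (0, 2).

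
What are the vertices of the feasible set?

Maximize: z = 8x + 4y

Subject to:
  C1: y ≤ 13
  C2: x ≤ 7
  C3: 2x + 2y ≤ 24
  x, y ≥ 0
Each vertex is the intersection of two constraint boundaries that also satisfies all remaining constraints:
  x = 0 and y = 0 → (0, 0)
  x = 7 and y = 0 → (7, 0)
  x = 7 and 2x + 2y = 24 → (7, 5)
  2x + 2y = 24 and x = 0 → (0, 12)

Vertices: (0, 0), (7, 0), (7, 5), (0, 12)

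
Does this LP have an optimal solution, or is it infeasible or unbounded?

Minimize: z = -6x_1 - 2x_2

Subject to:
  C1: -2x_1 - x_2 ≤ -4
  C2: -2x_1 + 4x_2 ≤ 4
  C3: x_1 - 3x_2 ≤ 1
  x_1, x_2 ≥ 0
Feasible point: (2, 1) satisfies every constraint, so the LP is feasible.
Direction d = (2, 1): for each constraint row a, a·d ≤ 0 —
  (-2)(2) + (-1)(1) = -5 ≤ 0
  (-2)(2) + (4)(1) = 0 ≤ 0
  (1)(2) + (-3)(1) = -1 ≤ 0
and d ≥ 0, so (2, 1) + t·d stays feasible for every t ≥ 0. Along this ray z = -6x_1 - 2x_2 changes by -14 per unit t, so z → −∞.

The LP is unbounded; z can be made arbitrarily small.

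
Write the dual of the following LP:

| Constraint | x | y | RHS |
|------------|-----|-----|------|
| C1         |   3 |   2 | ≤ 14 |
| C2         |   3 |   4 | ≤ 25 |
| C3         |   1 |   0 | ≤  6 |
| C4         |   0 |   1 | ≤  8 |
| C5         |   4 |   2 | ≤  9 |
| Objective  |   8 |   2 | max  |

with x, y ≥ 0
Minimize: z = 14y1 + 25y2 + 6y3 + 8y4 + 9y5

Subject to:
  C1: -3y1 - 3y2 - y3 - 4y5 ≤ -8
  C2: -2y1 - 4y2 - y4 - 2y5 ≤ -2
  y1, y2, y3, y4, y5 ≥ 0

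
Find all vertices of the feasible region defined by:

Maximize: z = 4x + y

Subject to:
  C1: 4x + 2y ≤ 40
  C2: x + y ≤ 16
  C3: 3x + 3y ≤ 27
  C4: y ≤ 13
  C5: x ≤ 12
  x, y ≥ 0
Each vertex is the intersection of two constraint boundaries that also satisfies all remaining constraints:
  x = 0 and y = 0 → (0, 0)
  3x + 3y = 27 and y = 0 → (9, 0)
  3x + 3y = 27 and x = 0 → (0, 9)

Vertices: (0, 0), (9, 0), (0, 9)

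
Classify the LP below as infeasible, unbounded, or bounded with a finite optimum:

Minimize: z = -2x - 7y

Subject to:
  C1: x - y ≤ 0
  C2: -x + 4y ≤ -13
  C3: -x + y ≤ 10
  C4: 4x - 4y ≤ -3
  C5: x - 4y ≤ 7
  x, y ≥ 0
C5 requires x - 4y ≤ 7, while C2 (-x + 4y ≤ -13) is equivalent to x - 4y ≥ 13. Together they would need 13 ≤ x - 4y ≤ 7, which is impossible since 13 > 7. No point satisfies all constraints.

Infeasible: no point satisfies all constraints simultaneously.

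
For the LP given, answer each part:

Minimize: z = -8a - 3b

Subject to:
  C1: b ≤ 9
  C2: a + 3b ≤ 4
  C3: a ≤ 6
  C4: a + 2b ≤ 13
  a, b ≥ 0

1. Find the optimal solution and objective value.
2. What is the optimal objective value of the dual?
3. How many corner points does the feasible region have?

1. a = 4, b = 0, z = -32
2. -32 (by strong duality, equal to the primal optimum)
3. 3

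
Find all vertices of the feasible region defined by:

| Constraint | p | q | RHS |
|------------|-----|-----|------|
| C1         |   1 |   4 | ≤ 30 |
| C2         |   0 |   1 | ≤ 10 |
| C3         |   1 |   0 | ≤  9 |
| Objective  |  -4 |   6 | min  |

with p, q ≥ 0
Each vertex is the intersection of two constraint boundaries that also satisfies all remaining constraints:
  p = 0 and q = 0 → (0, 0)
  p = 9 and q = 0 → (9, 0)
  p + 4q = 30 and p = 9 → (9, 5.25)
  p + 4q = 30 and p = 0 → (0, 7.5)

Vertices: (0, 0), (9, 0), (9, 5.25), (0, 7.5)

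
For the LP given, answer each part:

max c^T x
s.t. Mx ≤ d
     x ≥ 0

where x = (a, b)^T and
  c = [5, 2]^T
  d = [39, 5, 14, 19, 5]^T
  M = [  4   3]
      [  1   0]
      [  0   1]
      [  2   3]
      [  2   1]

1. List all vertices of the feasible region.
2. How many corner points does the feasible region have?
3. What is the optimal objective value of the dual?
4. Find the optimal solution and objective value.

1. (0, 0), (2.5, 0), (0, 5)
2. 3
3. 12.5 (by strong duality, equal to the primal optimum)
4. a = 2.5, b = 0, z = 12.5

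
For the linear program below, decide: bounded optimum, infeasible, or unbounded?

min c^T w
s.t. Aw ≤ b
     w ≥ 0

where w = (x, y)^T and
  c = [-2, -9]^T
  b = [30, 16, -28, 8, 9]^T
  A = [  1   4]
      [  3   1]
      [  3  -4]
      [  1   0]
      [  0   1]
The point (0, 7.5) satisfies every constraint, so the LP is feasible; the constraints give x ≤ 8 and y ≤ 9, which with x, y ≥ 0 keep the feasible region inside a bounded box. A feasible, bounded LP attains a finite optimum at a vertex.

Bounded optimum: z* = -67.5 at (0, 7.5).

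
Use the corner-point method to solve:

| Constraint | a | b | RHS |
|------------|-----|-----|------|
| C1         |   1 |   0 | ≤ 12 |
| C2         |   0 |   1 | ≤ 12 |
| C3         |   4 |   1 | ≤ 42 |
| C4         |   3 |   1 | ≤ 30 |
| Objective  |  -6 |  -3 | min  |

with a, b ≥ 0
Each vertex is the intersection of two constraint boundaries that also satisfies all remaining constraints:
  a = 0 and b = 0 → (0, 0)
  3a + b = 30 and b = 0 → (10, 0)
  b = 12 and 3a + b = 30 → (6, 12)
  b = 12 and a = 0 → (0, 12)

Evaluating z = -6a - 3b at each vertex:
  (0, 0): z = 0
  (10, 0): z = -60
  (6, 12): z = -72
  (0, 12): z = -36

The minimum is at (6, 12) with z = -72.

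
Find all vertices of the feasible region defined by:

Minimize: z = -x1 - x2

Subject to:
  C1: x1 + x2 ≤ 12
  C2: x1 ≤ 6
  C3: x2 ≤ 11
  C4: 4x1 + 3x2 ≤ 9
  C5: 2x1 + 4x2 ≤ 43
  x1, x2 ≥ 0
Each vertex is the intersection of two constraint boundaries that also satisfies all remaining constraints:
  x1 = 0 and x2 = 0 → (0, 0)
  4x1 + 3x2 = 9 and x2 = 0 → (2.25, 0)
  4x1 + 3x2 = 9 and x1 = 0 → (0, 3)

Vertices: (0, 0), (2.25, 0), (0, 3)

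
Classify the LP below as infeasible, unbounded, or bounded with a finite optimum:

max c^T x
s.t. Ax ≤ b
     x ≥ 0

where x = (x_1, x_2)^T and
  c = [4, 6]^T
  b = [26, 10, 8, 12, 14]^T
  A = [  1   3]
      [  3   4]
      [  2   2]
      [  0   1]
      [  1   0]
The point (0, 2.5) satisfies every constraint, so the LP is feasible; the constraints give x_1 ≤ 14 and x_2 ≤ 12, which with x_1, x_2 ≥ 0 keep the feasible region inside a bounded box. A feasible, bounded LP attains a finite optimum at a vertex.

Evaluating z = 4x_1 + 6x_2 at each vertex:
  (0, 0): z = 0
  (3.333, 0): z = 13.33
  (0, 2.5): z = 15

Bounded optimum: z* = 15 at (0, 2.5).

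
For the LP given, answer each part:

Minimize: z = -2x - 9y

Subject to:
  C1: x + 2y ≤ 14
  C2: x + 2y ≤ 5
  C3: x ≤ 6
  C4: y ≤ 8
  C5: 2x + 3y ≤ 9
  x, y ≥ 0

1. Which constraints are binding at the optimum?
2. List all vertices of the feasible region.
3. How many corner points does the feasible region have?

1. C2, x ≥ 0
2. (0, 0), (4.5, 0), (3, 1), (0, 2.5)
3. 4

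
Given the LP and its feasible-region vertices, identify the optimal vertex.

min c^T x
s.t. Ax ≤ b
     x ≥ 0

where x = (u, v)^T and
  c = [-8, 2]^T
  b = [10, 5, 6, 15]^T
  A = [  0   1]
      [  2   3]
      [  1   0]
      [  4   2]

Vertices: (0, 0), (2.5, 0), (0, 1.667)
Evaluating z = -8u + 2v at each vertex:
  (0, 0): z = 0
  (2.5, 0): z = -20
  (0, 1.667): z = 3.333

The smallest value is z = -20, attained at (2.5, 0).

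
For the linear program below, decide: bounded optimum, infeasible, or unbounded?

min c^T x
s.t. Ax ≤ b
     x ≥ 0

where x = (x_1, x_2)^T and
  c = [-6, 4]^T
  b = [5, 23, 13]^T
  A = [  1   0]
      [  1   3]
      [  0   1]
The point (5, 0) satisfies every constraint, so the LP is feasible; the constraints give x_1 ≤ 5 and x_2 ≤ 13, which with x_1, x_2 ≥ 0 keep the feasible region inside a bounded box. A feasible, bounded LP attains a finite optimum at a vertex.

Evaluating z = -6x_1 + 4x_2 at each vertex:
  (0, 0): z = 0
  (5, 0): z = -30
  (5, 6): z = -6
  (0, 7.667): z = 30.67

The LP has an optimal solution: (5, 0) with z = -30.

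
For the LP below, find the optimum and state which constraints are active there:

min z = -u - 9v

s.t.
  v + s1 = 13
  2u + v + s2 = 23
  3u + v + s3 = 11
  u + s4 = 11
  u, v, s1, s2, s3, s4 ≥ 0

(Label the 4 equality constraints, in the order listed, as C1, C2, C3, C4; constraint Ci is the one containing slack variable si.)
Optimal: u = 0, v = 11
Slack at optimum:
  C1: slack = 2
  C2: slack = 12
  C3: slack = 0 (binding)
  C4: slack = 11
  u ≥ 0: u = 0 (binding)
  v ≥ 0: v = 11
Binding constraints: C3, u ≥ 0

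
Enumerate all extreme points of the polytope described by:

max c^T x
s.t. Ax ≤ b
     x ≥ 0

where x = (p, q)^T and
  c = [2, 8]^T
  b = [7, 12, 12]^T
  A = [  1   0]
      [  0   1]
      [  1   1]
Each vertex is the intersection of two constraint boundaries that also satisfies all remaining constraints:
  p = 0 and q = 0 → (0, 0)
  p = 7 and q = 0 → (7, 0)
  p = 7 and p + q = 12 → (7, 5)
  q = 12 and p + q = 12 → (0, 12)

Vertices: (0, 0), (7, 0), (7, 5), (0, 12)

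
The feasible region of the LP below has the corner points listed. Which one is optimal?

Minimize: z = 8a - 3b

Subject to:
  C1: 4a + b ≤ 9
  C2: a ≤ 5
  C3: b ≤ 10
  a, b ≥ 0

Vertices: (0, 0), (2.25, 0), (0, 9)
Evaluating z = 8a - 3b at each vertex:
  (0, 0): z = 0
  (2.25, 0): z = 18
  (0, 9): z = -27

The smallest value is z = -27, attained at (0, 9).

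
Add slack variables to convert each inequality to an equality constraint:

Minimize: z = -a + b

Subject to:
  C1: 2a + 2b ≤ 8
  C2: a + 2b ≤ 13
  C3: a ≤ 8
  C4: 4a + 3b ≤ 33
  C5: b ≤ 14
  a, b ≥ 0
min z = -a + b

s.t.
  2a + 2b + s1 = 8
  a + 2b + s2 = 13
  a + s3 = 8
  4a + 3b + s4 = 33
  b + s5 = 14
  a, b, s1, s2, s3, s4, s5 ≥ 0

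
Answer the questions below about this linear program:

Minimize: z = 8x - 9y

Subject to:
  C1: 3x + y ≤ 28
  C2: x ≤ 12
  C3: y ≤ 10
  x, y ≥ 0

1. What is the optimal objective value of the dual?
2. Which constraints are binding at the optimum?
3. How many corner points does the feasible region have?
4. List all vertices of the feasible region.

1. -90 (by strong duality, equal to the primal optimum)
2. C3, x ≥ 0
3. 4
4. (0, 0), (9.333, 0), (6, 10), (0, 10)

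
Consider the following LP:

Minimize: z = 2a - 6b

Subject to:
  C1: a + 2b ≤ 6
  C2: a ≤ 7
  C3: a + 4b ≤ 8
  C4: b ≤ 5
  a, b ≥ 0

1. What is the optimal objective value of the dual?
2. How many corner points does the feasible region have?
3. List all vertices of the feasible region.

1. -12 (by strong duality, equal to the primal optimum)
2. 4
3. (0, 0), (6, 0), (4, 1), (0, 2)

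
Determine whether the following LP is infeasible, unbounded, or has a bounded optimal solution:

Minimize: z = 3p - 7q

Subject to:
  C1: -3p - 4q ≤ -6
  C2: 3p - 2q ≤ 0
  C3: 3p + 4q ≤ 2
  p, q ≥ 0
C3 requires 3p + 4q ≤ 2, while C1 (-3p - 4q ≤ -6) is equivalent to 3p + 4q ≥ 6. Together they would need 6 ≤ 3p + 4q ≤ 2, which is impossible since 6 > 2. No point satisfies all constraints.

Infeasible — the constraint set is empty.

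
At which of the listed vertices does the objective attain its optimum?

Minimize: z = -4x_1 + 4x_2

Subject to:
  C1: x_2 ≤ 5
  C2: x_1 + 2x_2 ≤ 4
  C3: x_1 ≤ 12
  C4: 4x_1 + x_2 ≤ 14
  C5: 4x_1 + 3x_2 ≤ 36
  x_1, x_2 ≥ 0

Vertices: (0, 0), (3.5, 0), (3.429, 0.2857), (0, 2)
Evaluating z = -4x_1 + 4x_2 at each vertex:
  (0, 0): z = 0
  (3.5, 0): z = -14
  (3.429, 0.2857): z = -12.57
  (0, 2): z = 8

The smallest value is z = -14, attained at (3.5, 0).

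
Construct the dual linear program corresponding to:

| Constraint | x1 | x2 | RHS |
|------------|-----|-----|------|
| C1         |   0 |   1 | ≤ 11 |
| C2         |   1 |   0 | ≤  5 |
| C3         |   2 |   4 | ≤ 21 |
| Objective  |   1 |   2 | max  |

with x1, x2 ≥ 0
Minimize: z = 11y1 + 5y2 + 21y3

Subject to:
  C1: -y2 - 2y3 ≤ -1
  C2: -y1 - 4y3 ≤ -2
  y1, y2, y3 ≥ 0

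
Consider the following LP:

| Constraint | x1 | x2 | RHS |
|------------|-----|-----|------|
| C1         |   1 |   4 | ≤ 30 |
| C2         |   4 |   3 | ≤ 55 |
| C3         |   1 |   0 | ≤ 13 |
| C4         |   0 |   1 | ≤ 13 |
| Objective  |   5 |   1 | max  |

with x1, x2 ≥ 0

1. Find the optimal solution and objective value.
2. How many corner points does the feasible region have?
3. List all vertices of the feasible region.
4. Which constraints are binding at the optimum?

1. x1 = 13, x2 = 1, z = 66
2. 5
3. (0, 0), (13, 0), (13, 1), (10, 5), (0, 7.5)
4. C2, C3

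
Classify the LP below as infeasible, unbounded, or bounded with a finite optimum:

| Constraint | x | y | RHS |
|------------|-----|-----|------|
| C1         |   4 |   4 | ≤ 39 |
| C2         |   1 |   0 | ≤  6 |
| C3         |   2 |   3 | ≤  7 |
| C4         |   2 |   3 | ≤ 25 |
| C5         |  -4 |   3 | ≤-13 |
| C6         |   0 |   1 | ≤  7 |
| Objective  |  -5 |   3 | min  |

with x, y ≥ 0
The point (3.5, 0) satisfies every constraint, so the LP is feasible; the constraints give x ≤ 6 and y ≤ 7, which with x, y ≥ 0 keep the feasible region inside a bounded box. A feasible, bounded LP attains a finite optimum at a vertex.

Evaluating z = -5x + 3y at each vertex:
  (3.25, 0): z = -16.25
  (3.5, 0): z = -17.5
  (3.333, 0.1111): z = -16.33

Bounded optimum: z* = -17.5 at (3.5, 0).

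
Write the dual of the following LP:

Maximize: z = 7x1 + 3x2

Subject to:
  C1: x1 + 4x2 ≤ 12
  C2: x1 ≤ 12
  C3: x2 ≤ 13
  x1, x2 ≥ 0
Minimize: z = 12y1 + 12y2 + 13y3

Subject to:
  C1: -y1 - y2 ≤ -7
  C2: -4y1 - y3 ≤ -3
  y1, y2, y3 ≥ 0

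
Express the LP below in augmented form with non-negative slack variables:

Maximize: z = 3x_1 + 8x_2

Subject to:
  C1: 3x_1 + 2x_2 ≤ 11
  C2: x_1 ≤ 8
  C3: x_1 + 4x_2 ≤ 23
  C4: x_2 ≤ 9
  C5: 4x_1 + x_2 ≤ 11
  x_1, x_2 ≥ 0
max z = 3x_1 + 8x_2

s.t.
  3x_1 + 2x_2 + s1 = 11
  x_1 + s2 = 8
  x_1 + 4x_2 + s3 = 23
  x_2 + s4 = 9
  4x_1 + x_2 + s5 = 11
  x_1, x_2, s1, s2, s3, s4, s5 ≥ 0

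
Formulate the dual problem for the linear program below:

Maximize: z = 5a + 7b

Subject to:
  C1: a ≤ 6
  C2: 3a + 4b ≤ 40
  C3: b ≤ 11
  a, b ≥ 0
Minimize: z = 6y1 + 40y2 + 11y3

Subject to:
  C1: -y1 - 3y2 ≤ -5
  C2: -4y2 - y3 ≤ -7
  y1, y2, y3 ≥ 0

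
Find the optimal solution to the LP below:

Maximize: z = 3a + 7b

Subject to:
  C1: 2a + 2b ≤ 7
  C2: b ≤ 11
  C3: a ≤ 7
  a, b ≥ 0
a = 0, b = 3.5, z = 24.5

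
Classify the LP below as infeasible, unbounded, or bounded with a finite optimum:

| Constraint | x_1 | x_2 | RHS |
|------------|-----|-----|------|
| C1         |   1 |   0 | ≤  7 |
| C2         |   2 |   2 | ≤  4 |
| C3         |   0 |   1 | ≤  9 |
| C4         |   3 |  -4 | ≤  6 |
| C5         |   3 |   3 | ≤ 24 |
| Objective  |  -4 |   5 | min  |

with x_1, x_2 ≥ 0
The point (2, 0) satisfies every constraint, so the LP is feasible; the constraints give x_1 ≤ 7 and x_2 ≤ 9, which with x_1, x_2 ≥ 0 keep the feasible region inside a bounded box. A feasible, bounded LP attains a finite optimum at a vertex.

Evaluating z = -4x_1 + 5x_2 at each vertex:
  (0, 0): z = 0
  (2, 0): z = -8
  (0, 2): z = 10

Feasible with finite optimum z* = -8 at (2, 0).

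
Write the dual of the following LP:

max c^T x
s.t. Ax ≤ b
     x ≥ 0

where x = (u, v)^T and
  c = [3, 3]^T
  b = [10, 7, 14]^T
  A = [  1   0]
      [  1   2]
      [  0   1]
Minimize: z = 10y1 + 7y2 + 14y3

Subject to:
  C1: -y1 - y2 ≤ -3
  C2: -2y2 - y3 ≤ -3
  y1, y2, y3 ≥ 0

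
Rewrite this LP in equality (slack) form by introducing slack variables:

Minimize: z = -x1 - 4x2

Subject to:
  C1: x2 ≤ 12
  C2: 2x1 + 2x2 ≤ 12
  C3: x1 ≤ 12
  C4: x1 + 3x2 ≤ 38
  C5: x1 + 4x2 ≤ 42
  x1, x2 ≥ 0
min z = -x1 - 4x2

s.t.
  x2 + s1 = 12
  2x1 + 2x2 + s2 = 12
  x1 + s3 = 12
  x1 + 3x2 + s4 = 38
  x1 + 4x2 + s5 = 42
  x1, x2, s1, s2, s3, s4, s5 ≥ 0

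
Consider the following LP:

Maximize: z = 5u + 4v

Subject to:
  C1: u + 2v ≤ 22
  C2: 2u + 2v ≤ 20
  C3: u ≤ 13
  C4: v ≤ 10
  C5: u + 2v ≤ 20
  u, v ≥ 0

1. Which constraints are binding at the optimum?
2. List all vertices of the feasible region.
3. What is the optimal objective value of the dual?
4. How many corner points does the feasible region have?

1. C2, v ≥ 0
2. (0, 0), (10, 0), (0, 10)
3. 50 (by strong duality, equal to the primal optimum)
4. 3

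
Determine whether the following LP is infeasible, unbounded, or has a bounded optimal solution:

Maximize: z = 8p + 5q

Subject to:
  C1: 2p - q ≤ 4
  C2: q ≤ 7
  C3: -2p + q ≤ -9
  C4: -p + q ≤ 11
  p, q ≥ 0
C1 requires 2p - q ≤ 4, while C3 (-2p + q ≤ -9) is equivalent to 2p - q ≥ 9. Together they would need 9 ≤ 2p - q ≤ 4, which is impossible since 9 > 4. No point satisfies all constraints.

Infeasible: no point satisfies all constraints simultaneously.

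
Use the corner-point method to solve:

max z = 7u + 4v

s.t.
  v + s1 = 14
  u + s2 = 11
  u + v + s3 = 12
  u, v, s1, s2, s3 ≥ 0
u = 11, v = 1, z = 81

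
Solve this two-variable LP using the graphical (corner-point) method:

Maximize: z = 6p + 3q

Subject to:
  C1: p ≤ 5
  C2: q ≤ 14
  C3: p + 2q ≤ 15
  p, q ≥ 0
p = 5, q = 5, z = 45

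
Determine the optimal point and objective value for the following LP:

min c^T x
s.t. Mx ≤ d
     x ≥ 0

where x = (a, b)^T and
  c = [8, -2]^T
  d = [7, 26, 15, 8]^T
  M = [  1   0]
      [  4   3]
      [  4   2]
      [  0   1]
Each vertex is the intersection of two constraint boundaries that also satisfies all remaining constraints:
  a = 0 and b = 0 → (0, 0)
  4a + 2b = 15 and b = 0 → (3.75, 0)
  4a + 2b = 15 and a = 0 → (0, 7.5)

Evaluating z = 8a - 2b at each vertex:
  (0, 0): z = 0
  (3.75, 0): z = 30
  (0, 7.5): z = -15

The minimum is at (0, 7.5) with z = -15.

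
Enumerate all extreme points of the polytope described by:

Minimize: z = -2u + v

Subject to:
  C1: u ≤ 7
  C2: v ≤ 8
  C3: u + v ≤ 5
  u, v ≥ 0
Each vertex is the intersection of two constraint boundaries that also satisfies all remaining constraints:
  u = 0 and v = 0 → (0, 0)
  u + v = 5 and v = 0 → (5, 0)
  u + v = 5 and u = 0 → (0, 5)

Vertices: (0, 0), (5, 0), (0, 5)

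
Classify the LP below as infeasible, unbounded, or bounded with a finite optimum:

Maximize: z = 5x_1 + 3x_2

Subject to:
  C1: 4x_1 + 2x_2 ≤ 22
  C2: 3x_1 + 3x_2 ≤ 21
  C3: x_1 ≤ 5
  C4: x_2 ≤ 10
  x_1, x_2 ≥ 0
The point (4, 3) satisfies every constraint, so the LP is feasible; the constraints give x_1 ≤ 5 and x_2 ≤ 10, which with x_1, x_2 ≥ 0 keep the feasible region inside a bounded box. A feasible, bounded LP attains a finite optimum at a vertex.

Evaluating z = 5x_1 + 3x_2 at each vertex:
  (0, 0): z = 0
  (5, 0): z = 25
  (5, 1): z = 28
  (4, 3): z = 29
  (0, 7): z = 21

The LP has an optimal solution: (4, 3) with z = 29.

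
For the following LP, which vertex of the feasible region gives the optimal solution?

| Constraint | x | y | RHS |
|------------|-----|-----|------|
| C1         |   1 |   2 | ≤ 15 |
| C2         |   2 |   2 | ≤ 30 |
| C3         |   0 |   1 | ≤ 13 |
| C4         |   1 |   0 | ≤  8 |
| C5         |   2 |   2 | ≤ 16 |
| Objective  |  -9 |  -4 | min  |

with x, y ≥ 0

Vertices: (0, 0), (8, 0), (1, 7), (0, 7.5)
Evaluating z = -9x - 4y at each vertex:
  (0, 0): z = 0
  (8, 0): z = -72
  (1, 7): z = -37
  (0, 7.5): z = -30

The smallest value is z = -72, attained at (8, 0).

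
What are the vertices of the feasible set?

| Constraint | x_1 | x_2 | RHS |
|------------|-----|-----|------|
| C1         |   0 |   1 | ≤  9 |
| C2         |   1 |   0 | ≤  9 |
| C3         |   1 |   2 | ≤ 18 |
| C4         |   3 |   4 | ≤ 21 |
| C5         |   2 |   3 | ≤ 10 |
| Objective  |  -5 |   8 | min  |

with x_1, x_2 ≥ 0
Each vertex is the intersection of two constraint boundaries that also satisfies all remaining constraints:
  x_1 = 0 and x_2 = 0 → (0, 0)
  2x_1 + 3x_2 = 10 and x_2 = 0 → (5, 0)
  2x_1 + 3x_2 = 10 and x_1 = 0 → (0, 3.333)

Vertices: (0, 0), (5, 0), (0, 3.333)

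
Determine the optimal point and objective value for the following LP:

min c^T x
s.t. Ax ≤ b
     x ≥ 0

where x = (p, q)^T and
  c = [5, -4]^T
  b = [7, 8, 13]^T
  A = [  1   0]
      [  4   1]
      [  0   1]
Each vertex is the intersection of two constraint boundaries that also satisfies all remaining constraints:
  p = 0 and q = 0 → (0, 0)
  4p + q = 8 and q = 0 → (2, 0)
  4p + q = 8 and p = 0 → (0, 8)

Evaluating z = 5p - 4q at each vertex:
  (0, 0): z = 0
  (2, 0): z = 10
  (0, 8): z = -32

The minimum is at (0, 8) with z = -32.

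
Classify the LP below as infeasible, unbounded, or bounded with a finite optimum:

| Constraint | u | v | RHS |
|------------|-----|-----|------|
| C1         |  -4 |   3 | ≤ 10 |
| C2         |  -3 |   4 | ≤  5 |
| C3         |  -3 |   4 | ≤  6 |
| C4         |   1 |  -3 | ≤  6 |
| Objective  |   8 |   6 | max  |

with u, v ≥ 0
Feasible point: (0, 0) satisfies every constraint, so the LP is feasible.
Direction d = (4, 3): for each constraint row a, a·d ≤ 0 —
  (-4)(4) + (3)(3) = -7 ≤ 0
  (-3)(4) + (4)(3) = 0 ≤ 0
  (-3)(4) + (4)(3) = 0 ≤ 0
  (1)(4) + (-3)(3) = -5 ≤ 0
and d ≥ 0, so (0, 0) + t·d stays feasible for every t ≥ 0. Along this ray z = 8u + 6v changes by 50 per unit t, so z → +∞.

The LP is unbounded; z can be made arbitrarily large.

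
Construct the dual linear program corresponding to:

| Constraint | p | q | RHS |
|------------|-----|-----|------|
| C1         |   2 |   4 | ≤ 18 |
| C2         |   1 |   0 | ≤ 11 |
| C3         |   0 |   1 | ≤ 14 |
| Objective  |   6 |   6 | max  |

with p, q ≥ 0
Minimize: z = 18y1 + 11y2 + 14y3

Subject to:
  C1: -2y1 - y2 ≤ -6
  C2: -4y1 - y3 ≤ -6
  y1, y2, y3 ≥ 0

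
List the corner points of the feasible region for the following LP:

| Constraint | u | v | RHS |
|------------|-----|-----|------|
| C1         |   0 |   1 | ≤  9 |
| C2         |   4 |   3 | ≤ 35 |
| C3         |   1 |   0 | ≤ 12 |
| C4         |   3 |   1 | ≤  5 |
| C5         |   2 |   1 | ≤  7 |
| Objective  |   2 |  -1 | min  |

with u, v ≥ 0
Each vertex is the intersection of two constraint boundaries that also satisfies all remaining constraints:
  u = 0 and v = 0 → (0, 0)
  3u + v = 5 and v = 0 → (1.667, 0)
  3u + v = 5 and u = 0 → (0, 5)

Vertices: (0, 0), (1.667, 0), (0, 5)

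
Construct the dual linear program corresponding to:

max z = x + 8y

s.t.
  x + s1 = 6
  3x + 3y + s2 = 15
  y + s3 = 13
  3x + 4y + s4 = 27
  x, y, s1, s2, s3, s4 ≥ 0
Minimize: z = 6y1 + 15y2 + 13y3 + 27y4

Subject to:
  C1: -y1 - 3y2 - 3y4 ≤ -1
  C2: -3y2 - y3 - 4y4 ≤ -8
  y1, y2, y3, y4 ≥ 0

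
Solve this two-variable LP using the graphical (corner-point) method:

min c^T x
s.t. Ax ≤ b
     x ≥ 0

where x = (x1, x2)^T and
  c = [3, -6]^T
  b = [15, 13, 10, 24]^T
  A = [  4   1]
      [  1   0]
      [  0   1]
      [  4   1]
Each vertex is the intersection of two constraint boundaries that also satisfies all remaining constraints:
  x1 = 0 and x2 = 0 → (0, 0)
  4x1 + x2 = 15 and x2 = 0 → (3.75, 0)
  4x1 + x2 = 15 and x2 = 10 → (1.25, 10)
  x2 = 10 and x1 = 0 → (0, 10)

Evaluating z = 3x1 - 6x2 at each vertex:
  (0, 0): z = 0
  (3.75, 0): z = 11.25
  (1.25, 10): z = -56.25
  (0, 10): z = -60

The minimum is at (0, 10) with z = -60.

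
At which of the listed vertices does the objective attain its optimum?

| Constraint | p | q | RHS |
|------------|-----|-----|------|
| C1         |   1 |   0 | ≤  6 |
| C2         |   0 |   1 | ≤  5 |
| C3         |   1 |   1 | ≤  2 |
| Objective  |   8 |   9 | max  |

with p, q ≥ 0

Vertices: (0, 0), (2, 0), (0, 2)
Evaluating z = 8p + 9q at each vertex:
  (0, 0): z = 0
  (2, 0): z = 16
  (0, 2): z = 18

The largest value is z = 18, attained at (0, 2).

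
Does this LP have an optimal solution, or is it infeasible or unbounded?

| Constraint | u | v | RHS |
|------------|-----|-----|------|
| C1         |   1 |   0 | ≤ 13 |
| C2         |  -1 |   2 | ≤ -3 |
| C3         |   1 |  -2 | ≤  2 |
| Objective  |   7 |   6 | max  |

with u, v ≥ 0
C3 requires u - 2v ≤ 2, while C2 (-u + 2v ≤ -3) is equivalent to u - 2v ≥ 3. Together they would need 3 ≤ u - 2v ≤ 2, which is impossible since 3 > 2. No point satisfies all constraints.

The feasible region is empty; the LP is infeasible.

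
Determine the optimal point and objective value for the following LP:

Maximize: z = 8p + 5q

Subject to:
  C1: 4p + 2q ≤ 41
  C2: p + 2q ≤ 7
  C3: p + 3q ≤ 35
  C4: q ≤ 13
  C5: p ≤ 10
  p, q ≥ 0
Each vertex is the intersection of two constraint boundaries that also satisfies all remaining constraints:
  p = 0 and q = 0 → (0, 0)
  p + 2q = 7 and q = 0 → (7, 0)
  p + 2q = 7 and p = 0 → (0, 3.5)

Evaluating z = 8p + 5q at each vertex:
  (0, 0): z = 0
  (7, 0): z = 56
  (0, 3.5): z = 17.5

The maximum is at (7, 0) with z = 56.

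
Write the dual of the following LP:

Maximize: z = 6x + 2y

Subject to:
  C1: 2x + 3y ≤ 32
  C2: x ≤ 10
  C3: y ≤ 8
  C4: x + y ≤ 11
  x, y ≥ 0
Minimize: z = 32y1 + 10y2 + 8y3 + 11y4

Subject to:
  C1: -2y1 - y2 - y4 ≤ -6
  C2: -3y1 - y3 - y4 ≤ -2
  y1, y2, y3, y4 ≥ 0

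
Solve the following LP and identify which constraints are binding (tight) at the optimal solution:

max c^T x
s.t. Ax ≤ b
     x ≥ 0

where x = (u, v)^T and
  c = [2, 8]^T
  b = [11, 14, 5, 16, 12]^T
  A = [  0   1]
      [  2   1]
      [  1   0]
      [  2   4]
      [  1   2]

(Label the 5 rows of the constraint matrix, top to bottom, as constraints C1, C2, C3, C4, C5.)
Optimal: u = 0, v = 4
Slack at optimum:
  C1: slack = 7
  C2: slack = 10
  C3: slack = 5
  C4: slack = 0 (binding)
  C5: slack = 4
  u ≥ 0: u = 0 (binding)
  v ≥ 0: v = 4
Binding constraints: C4, u ≥ 0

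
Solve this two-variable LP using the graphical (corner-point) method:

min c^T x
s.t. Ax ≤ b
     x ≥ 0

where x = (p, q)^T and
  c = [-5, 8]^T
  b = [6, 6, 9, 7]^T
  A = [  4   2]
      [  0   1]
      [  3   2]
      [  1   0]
Each vertex is the intersection of two constraint boundaries that also satisfies all remaining constraints:
  p = 0 and q = 0 → (0, 0)
  4p + 2q = 6 and q = 0 → (1.5, 0)
  4p + 2q = 6 and p = 0 → (0, 3)

Evaluating z = -5p + 8q at each vertex:
  (0, 0): z = 0
  (1.5, 0): z = -7.5
  (0, 3): z = 24

The minimum is at (1.5, 0) with z = -7.5.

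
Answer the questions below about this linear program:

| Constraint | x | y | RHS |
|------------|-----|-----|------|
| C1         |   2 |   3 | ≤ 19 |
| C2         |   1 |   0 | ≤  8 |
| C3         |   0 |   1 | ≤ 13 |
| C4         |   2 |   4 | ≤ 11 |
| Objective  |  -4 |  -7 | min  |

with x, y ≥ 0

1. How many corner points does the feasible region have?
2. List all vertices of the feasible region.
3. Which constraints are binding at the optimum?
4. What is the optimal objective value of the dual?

1. 3
2. (0, 0), (5.5, 0), (0, 2.75)
3. C4, y ≥ 0
4. -22 (by strong duality, equal to the primal optimum)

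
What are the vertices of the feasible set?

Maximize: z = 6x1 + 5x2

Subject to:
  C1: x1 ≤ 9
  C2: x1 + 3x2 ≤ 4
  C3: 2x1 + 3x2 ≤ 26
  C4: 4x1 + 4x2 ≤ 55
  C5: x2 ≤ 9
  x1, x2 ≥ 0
Each vertex is the intersection of two constraint boundaries that also satisfies all remaining constraints:
  x1 = 0 and x2 = 0 → (0, 0)
  x1 + 3x2 = 4 and x2 = 0 → (4, 0)
  x1 + 3x2 = 4 and x1 = 0 → (0, 1.333)

Vertices: (0, 0), (4, 0), (0, 1.333)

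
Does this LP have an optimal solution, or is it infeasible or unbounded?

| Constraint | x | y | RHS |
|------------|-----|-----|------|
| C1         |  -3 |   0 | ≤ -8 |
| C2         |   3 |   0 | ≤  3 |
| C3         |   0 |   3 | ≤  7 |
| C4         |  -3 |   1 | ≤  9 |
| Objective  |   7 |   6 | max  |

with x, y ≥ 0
C2 requires 3x ≤ 3, while C1 (-3x ≤ -8) is equivalent to 3x ≥ 8. Together they would need 8 ≤ 3x ≤ 3, which is impossible since 8 > 3. No point satisfies all constraints.

The feasible region is empty; the LP is infeasible.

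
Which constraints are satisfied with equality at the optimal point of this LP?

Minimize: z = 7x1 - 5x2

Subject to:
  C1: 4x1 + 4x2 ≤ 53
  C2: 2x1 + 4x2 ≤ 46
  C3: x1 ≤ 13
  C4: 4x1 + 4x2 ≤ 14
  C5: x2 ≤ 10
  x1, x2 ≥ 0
Optimal: x1 = 0, x2 = 3.5
Slack at optimum:
  C1: slack = 39
  C2: slack = 32
  C3: slack = 13
  C4: slack = 0 (binding)
  C5: slack = 6.5
  x1 ≥ 0: x1 = 0 (binding)
  x2 ≥ 0: x2 = 3.5
Binding constraints: C4, x1 ≥ 0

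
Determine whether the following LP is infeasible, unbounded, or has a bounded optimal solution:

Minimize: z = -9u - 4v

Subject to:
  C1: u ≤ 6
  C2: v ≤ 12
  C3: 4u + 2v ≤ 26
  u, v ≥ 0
The point (6, 1) satisfies every constraint, so the LP is feasible; the constraints give u ≤ 6 and v ≤ 12, which with u, v ≥ 0 keep the feasible region inside a bounded box. A feasible, bounded LP attains a finite optimum at a vertex.

Evaluating z = -9u - 4v at each vertex:
  (0, 0): z = 0
  (6, 0): z = -54
  (6, 1): z = -58
  (0.5, 12): z = -52.5
  (0, 12): z = -48

Bounded optimum: z* = -58 at (6, 1).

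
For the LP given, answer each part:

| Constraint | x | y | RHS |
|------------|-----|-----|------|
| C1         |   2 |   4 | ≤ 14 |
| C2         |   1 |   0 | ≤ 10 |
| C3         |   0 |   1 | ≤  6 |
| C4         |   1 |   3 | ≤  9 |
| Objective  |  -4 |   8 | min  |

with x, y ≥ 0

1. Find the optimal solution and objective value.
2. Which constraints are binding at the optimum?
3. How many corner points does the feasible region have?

1. x = 7, y = 0, z = -28
2. C1, y ≥ 0
3. 4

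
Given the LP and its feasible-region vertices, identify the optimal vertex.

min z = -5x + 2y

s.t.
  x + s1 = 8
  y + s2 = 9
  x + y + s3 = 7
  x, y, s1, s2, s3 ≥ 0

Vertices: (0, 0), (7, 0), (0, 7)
(7, 0) with z = -35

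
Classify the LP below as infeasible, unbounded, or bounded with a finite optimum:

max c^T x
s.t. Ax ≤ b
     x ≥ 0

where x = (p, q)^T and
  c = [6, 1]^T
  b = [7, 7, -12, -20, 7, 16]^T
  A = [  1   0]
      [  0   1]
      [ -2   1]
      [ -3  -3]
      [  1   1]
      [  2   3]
The point (7, 0) satisfies every constraint, so the LP is feasible; the constraints give p ≤ 7 and q ≤ 7, which with p, q ≥ 0 keep the feasible region inside a bounded box. A feasible, bounded LP attains a finite optimum at a vertex.

Evaluating z = 6p + q at each vertex:
  (6.667, 0): z = 40
  (7, 0): z = 42
  (6.333, 0.6667): z = 38.67
  (6.222, 0.4444): z = 37.78

Bounded optimum: z* = 42 at (7, 0).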